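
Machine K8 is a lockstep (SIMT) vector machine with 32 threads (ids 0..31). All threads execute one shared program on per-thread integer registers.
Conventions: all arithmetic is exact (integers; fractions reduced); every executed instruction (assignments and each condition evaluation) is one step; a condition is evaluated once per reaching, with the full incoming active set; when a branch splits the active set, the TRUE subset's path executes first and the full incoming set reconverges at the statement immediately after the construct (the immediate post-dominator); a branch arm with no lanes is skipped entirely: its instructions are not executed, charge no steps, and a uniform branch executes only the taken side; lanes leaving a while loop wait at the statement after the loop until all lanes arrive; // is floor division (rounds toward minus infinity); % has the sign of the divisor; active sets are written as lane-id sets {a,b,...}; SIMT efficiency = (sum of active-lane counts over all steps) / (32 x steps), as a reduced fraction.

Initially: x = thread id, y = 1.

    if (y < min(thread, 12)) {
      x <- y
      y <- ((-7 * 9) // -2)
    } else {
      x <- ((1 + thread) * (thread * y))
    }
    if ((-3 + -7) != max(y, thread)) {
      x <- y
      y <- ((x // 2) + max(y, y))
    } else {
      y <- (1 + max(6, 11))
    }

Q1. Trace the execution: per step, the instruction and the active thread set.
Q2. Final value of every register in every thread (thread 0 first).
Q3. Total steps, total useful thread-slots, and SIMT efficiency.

step 0: eval (y < min(thread, 12))   {0,1,2,3,4,5,6,7,8,9,10,11,12,13,14,15,16,17,18,19,20,21,22,23,24,25,26,27,28,29,30,31}
step 1: x <- y                       {2,3,4,5,6,7,8,9,10,11,12,13,14,15,16,17,18,19,20,21,22,23,24,25,26,27,28,29,30,31}
step 2: y <- ((-7 * 9) // -2)        {2,3,4,5,6,7,8,9,10,11,12,13,14,15,16,17,18,19,20,21,22,23,24,25,26,27,28,29,30,31}
step 3: x <- ((1 + thread) * (thread * y)) {0,1}
step 4: eval ((-3 + -7) != max(y, thread)) {0,1,2,3,4,5,6,7,8,9,10,11,12,13,14,15,16,17,18,19,20,21,22,23,24,25,26,27,28,29,30,31}
step 5: x <- y                       {0,1,2,3,4,5,6,7,8,9,10,11,12,13,14,15,16,17,18,19,20,21,22,23,24,25,26,27,28,29,30,31}
step 6: y <- ((x // 2) + max(y, y))  {0,1,2,3,4,5,6,7,8,9,10,11,12,13,14,15,16,17,18,19,20,21,22,23,24,25,26,27,28,29,30,31}

Answer: 7 steps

x: 1,1,31,31,31,31,31,31,31,31,31,31,31,31,31,31,31,31,31,31,31,31,31,31,31,31,31,31,31,31,31,31
y: 1,1,46,46,46,46,46,46,46,46,46,46,46,46,46,46,46,46,46,46,46,46,46,46,46,46,46,46,46,46,46,46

steps = 7; useful = 190; efficiency = 190/224 = 95/112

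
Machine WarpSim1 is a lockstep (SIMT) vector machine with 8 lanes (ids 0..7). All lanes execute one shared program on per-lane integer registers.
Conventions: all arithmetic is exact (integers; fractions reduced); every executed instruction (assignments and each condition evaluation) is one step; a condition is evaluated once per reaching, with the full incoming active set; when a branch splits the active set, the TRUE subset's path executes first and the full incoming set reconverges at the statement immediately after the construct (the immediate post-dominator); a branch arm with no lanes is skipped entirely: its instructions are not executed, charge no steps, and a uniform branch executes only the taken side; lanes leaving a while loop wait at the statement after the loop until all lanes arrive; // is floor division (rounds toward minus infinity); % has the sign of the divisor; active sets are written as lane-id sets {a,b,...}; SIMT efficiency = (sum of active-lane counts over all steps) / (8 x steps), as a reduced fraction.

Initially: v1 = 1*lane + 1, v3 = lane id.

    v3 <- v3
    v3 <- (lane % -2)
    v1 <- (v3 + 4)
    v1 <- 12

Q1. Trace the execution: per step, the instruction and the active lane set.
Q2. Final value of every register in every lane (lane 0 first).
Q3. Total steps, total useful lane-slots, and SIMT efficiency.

step 0: v3 <- v3                     {0,1,2,3,4,5,6,7}
step 1: v3 <- (lane % -2)            {0,1,2,3,4,5,6,7}
step 2: v1 <- (v3 + 4)               {0,1,2,3,4,5,6,7}
step 3: v1 <- 12                     {0,1,2,3,4,5,6,7}

Answer: 4 steps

v1: 12,12,12,12,12,12,12,12
v3: 0,-1,0,-1,0,-1,0,-1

steps = 4; useful = 32; efficiency = 32/32 = 1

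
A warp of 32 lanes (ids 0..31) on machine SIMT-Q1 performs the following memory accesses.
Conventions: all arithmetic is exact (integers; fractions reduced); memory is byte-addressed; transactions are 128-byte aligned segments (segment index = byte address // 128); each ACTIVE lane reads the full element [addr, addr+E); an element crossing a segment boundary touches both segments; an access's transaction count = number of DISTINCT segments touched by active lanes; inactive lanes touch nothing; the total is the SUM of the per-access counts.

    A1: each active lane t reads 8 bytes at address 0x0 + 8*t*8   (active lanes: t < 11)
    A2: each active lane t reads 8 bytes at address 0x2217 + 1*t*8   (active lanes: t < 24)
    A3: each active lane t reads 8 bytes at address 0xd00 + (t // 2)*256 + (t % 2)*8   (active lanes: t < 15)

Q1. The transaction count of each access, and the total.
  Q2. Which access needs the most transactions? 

A1: 6 transactions
A2: 2 transactions
A3: 8 transactions

Answer: 6,2,8; total 16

Answer: A3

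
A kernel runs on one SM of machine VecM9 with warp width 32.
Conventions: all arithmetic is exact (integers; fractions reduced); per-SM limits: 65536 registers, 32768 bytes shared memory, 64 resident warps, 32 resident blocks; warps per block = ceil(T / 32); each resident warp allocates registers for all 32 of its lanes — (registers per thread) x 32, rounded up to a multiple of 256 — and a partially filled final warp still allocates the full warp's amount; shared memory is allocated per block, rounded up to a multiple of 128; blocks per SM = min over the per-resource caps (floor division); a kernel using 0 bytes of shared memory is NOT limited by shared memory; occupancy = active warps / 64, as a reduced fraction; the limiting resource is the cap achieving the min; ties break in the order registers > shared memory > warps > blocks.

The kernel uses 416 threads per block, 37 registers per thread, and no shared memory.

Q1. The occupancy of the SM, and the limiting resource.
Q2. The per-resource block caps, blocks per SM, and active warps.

Answer: occupancy 39/64, limited by registers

registers: 3 blocks
shared memory: no limit (kernel uses none)
warps: 4 blocks
blocks: 32 blocks

Answer: 3 blocks, 39 active warps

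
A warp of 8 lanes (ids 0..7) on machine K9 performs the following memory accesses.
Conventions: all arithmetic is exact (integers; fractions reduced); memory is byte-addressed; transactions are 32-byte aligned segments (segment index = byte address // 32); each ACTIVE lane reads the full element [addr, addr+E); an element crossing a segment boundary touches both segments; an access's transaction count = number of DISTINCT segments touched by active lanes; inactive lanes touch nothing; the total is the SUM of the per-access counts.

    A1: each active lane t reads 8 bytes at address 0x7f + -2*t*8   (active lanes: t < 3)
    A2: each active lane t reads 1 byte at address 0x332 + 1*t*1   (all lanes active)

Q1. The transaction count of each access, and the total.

A1: 3 transactions
A2: 1 transaction

Answer: 3,1; total 4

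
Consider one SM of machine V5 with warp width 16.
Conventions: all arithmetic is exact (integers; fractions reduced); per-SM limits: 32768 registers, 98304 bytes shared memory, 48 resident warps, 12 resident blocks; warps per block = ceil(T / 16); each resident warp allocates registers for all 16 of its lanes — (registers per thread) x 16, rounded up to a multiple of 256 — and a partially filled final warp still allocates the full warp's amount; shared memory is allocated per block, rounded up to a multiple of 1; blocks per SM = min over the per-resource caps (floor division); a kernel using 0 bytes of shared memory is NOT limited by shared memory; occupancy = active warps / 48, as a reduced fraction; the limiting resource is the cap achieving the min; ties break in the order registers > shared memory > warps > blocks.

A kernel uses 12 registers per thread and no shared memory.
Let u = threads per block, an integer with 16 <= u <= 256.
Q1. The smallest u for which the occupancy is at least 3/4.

Answer: u = 33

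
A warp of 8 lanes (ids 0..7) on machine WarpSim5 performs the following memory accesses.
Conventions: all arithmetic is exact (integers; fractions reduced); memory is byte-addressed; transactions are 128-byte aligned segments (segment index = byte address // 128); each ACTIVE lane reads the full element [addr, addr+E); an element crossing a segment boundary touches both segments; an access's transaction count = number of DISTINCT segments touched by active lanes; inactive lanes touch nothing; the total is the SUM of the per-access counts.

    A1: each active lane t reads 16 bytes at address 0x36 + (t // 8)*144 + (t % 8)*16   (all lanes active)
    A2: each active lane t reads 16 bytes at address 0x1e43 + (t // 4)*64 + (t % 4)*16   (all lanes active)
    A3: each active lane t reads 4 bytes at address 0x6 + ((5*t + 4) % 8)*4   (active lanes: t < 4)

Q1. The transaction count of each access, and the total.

A1: 2 transactions
A2: 2 transactions
A3: 1 transaction

Answer: 2,2,1; total 5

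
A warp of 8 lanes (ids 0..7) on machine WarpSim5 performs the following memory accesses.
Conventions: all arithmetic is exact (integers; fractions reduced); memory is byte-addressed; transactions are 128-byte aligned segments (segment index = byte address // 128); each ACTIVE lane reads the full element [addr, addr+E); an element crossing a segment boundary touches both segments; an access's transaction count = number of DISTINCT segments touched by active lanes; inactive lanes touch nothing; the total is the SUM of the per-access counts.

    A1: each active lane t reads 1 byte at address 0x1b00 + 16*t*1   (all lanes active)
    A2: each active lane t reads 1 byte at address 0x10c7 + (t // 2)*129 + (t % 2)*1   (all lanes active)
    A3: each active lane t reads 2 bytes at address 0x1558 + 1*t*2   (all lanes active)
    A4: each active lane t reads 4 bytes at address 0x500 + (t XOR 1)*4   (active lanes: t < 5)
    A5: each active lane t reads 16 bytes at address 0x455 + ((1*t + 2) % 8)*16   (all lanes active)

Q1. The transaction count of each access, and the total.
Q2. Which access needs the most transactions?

A1: 1 transaction
A2: 4 transactions
A3: 1 transaction
A4: 1 transaction
A5: 2 transactions

Answer: 1,4,1,1,2; total 9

Answer: A2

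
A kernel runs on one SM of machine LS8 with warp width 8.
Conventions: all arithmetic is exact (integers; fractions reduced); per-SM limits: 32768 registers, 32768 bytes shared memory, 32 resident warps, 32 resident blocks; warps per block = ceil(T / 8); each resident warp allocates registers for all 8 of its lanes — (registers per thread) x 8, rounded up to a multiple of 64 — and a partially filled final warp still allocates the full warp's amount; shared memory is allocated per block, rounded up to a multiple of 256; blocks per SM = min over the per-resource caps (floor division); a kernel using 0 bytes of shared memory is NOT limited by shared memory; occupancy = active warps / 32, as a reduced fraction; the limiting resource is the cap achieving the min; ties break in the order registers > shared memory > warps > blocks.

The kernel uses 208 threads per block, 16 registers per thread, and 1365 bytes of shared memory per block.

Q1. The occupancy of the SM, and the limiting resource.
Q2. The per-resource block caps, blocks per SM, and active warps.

Answer: occupancy 13/16, limited by warps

registers: 9 blocks
shared memory: 21 blocks
warps: 1 block
blocks: 32 blocks

Answer: 1 block, 26 active warps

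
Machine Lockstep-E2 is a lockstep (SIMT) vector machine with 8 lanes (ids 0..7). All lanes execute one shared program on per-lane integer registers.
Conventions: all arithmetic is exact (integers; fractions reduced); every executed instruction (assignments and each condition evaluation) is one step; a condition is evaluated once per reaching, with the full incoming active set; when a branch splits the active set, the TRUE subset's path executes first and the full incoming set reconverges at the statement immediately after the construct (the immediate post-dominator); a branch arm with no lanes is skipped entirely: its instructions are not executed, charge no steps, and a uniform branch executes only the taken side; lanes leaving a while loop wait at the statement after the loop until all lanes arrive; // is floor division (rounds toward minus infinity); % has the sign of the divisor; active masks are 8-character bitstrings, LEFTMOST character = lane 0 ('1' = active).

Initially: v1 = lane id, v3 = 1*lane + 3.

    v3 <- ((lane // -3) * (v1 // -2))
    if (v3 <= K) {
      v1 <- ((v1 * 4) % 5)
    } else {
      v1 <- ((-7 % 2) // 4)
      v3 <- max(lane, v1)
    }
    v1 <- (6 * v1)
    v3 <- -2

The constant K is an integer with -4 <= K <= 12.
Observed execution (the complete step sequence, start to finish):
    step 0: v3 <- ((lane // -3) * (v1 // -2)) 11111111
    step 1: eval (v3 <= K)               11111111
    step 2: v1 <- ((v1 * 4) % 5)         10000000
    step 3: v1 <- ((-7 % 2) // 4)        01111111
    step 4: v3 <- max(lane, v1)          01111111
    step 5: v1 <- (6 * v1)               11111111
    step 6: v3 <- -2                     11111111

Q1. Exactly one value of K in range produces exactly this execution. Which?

Answer: K = 0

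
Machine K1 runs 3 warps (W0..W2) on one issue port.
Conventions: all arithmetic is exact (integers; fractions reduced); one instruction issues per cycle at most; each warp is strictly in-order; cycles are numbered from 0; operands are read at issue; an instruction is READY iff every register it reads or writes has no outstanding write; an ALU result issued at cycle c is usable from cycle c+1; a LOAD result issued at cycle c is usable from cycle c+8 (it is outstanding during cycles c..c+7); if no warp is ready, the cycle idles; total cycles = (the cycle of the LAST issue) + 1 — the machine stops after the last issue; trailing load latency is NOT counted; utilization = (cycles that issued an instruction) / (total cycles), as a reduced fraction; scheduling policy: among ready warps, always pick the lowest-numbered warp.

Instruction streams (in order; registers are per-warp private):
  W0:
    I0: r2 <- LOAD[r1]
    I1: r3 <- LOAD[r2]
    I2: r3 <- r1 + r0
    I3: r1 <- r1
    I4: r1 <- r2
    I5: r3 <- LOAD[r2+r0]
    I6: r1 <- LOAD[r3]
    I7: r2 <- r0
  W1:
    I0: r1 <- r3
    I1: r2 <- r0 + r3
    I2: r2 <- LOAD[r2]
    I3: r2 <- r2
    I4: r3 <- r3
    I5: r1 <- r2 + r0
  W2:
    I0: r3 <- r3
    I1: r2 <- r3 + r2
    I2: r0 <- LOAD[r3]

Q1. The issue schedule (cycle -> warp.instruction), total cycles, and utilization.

cycle 0: W0.I0
cycle 1: W1.I0
cycle 2: W1.I1
cycle 3: W1.I2
cycle 4: W2.I0
cycle 5: W2.I1
cycle 6: W2.I2
cycle 7: idle
cycle 8: W0.I1
cycle 9: idle
cycle 10: idle
cycle 11: W1.I3
cycle 12: W1.I4
cycle 13: W1.I5
cycle 14: idle
cycle 15: idle
cycle 16: W0.I2
cycle 17: W0.I3
cycle 18: W0.I4
cycle 19: W0.I5
cycle 20: idle
cycle 21: idle
cycle 22: idle
cycle 23: idle
cycle 24: idle
cycle 25: idle
cycle 26: idle
cycle 27: W0.I6
cycle 28: W0.I7

Answer: 29 cycles, utilization 17/29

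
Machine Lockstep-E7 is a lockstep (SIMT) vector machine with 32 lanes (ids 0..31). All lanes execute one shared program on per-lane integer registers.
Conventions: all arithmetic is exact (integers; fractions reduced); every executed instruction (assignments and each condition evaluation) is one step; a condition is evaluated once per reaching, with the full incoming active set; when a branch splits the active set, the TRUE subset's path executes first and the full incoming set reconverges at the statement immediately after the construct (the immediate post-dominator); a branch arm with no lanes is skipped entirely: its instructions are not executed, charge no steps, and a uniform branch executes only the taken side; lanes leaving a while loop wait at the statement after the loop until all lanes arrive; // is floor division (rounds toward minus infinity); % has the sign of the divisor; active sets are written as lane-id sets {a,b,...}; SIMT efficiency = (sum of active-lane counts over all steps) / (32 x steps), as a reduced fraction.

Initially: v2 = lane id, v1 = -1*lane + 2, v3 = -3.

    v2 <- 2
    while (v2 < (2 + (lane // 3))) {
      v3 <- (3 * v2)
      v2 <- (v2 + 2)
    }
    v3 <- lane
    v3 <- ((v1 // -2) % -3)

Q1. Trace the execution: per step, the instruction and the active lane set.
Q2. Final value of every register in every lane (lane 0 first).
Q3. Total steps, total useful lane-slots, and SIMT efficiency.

step 0: v2 <- 2                      {0,1,2,3,4,5,6,7,8,9,10,11,12,13,14,15,16,17,18,19,20,21,22,23,24,25,26,27,28,29,30,31}
step 1: eval (v2 < (2 + (lane // 3))) {0,1,2,3,4,5,6,7,8,9,10,11,12,13,14,15,16,17,18,19,20,21,22,23,24,25,26,27,28,29,30,31}
step 2: v3 <- (3 * v2)               {3,4,5,6,7,8,9,10,11,12,13,14,15,16,17,18,19,20,21,22,23,24,25,26,27,28,29,30,31}
step 3: v2 <- (v2 + 2)               {3,4,5,6,7,8,9,10,11,12,13,14,15,16,17,18,19,20,21,22,23,24,25,26,27,28,29,30,31}
step 4: eval (v2 < (2 + (lane // 3))) {3,4,5,6,7,8,9,10,11,12,13,14,15,16,17,18,19,20,21,22,23,24,25,26,27,28,29,30,31}
step 5: v3 <- (3 * v2)               {9,10,11,12,13,14,15,16,17,18,19,20,21,22,23,24,25,26,27,28,29,30,31}
step 6: v2 <- (v2 + 2)               {9,10,11,12,13,14,15,16,17,18,19,20,21,22,23,24,25,26,27,28,29,30,31}
step 7: eval (v2 < (2 + (lane // 3))) {9,10,11,12,13,14,15,16,17,18,19,20,21,22,23,24,25,26,27,28,29,30,31}
step 8: v3 <- (3 * v2)               {15,16,17,18,19,20,21,22,23,24,25,26,27,28,29,30,31}
step 9: v2 <- (v2 + 2)               {15,16,17,18,19,20,21,22,23,24,25,26,27,28,29,30,31}
step 10: eval (v2 < (2 + (lane // 3))) {15,16,17,18,19,20,21,22,23,24,25,26,27,28,29,30,31}
step 11: v3 <- (3 * v2)               {21,22,23,24,25,26,27,28,29,30,31}
step 12: v2 <- (v2 + 2)               {21,22,23,24,25,26,27,28,29,30,31}
step 13: eval (v2 < (2 + (lane // 3))) {21,22,23,24,25,26,27,28,29,30,31}
step 14: v3 <- (3 * v2)               {27,28,29,30,31}
step 15: v2 <- (v2 + 2)               {27,28,29,30,31}
step 16: eval (v2 < (2 + (lane // 3))) {27,28,29,30,31}
step 17: v3 <- lane                   {0,1,2,3,4,5,6,7,8,9,10,11,12,13,14,15,16,17,18,19,20,21,22,23,24,25,26,27,28,29,30,31}
step 18: v3 <- ((v1 // -2) % -3)      {0,1,2,3,4,5,6,7,8,9,10,11,12,13,14,15,16,17,18,19,20,21,22,23,24,25,26,27,28,29,30,31}

Answer: 19 steps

v2: 2,2,2,4,4,4,4,4,4,6,6,6,6,6,6,8,8,8,8,8,8,10,10,10,10,10,10,12,12,12,12,12
v1: 2,1,0,-1,-2,-3,-4,-5,-6,-7,-8,-9,-10,-11,-12,-13,-14,-15,-16,-17,-18,-19,-20,-21,-22,-23,-24,-25,-26,-27,-28,-29
v3: -1,-1,0,0,-2,-2,-1,-1,0,0,-2,-2,-1,-1,0,0,-2,-2,-1,-1,0,0,-2,-2,-1,-1,0,0,-2,-2,-1,-1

steps = 19; useful = 383; efficiency = 383/608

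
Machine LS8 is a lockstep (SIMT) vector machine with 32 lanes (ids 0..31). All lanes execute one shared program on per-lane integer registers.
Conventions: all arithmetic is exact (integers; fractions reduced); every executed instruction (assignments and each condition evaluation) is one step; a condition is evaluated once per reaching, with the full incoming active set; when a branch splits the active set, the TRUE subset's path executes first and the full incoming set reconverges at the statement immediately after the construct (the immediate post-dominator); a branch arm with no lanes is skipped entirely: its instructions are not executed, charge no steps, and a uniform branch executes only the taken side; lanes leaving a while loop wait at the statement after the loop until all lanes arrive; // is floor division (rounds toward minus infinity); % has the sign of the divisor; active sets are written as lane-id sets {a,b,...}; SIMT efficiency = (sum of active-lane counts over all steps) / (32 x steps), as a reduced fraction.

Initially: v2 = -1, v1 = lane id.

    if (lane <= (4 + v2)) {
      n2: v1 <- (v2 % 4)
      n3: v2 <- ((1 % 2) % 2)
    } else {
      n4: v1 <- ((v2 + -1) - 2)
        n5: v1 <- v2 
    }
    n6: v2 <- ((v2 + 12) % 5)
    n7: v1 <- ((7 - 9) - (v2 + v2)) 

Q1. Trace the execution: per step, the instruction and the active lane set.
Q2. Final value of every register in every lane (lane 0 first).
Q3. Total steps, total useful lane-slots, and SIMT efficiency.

step 0: eval (lane <= (4 + v2))      {0,1,2,3,4,5,6,7,8,9,10,11,12,13,14,15,16,17,18,19,20,21,22,23,24,25,26,27,28,29,30,31}
step 1: v1 <- (v2 % 4)               {0,1,2,3}
step 2: v2 <- ((1 % 2) % 2)          {0,1,2,3}
step 3: v1 <- ((v2 + -1) - 2)        {4,5,6,7,8,9,10,11,12,13,14,15,16,17,18,19,20,21,22,23,24,25,26,27,28,29,30,31}
step 4: v1 <- v2                     {4,5,6,7,8,9,10,11,12,13,14,15,16,17,18,19,20,21,22,23,24,25,26,27,28,29,30,31}
step 5: v2 <- ((v2 + 12) % 5)        {0,1,2,3,4,5,6,7,8,9,10,11,12,13,14,15,16,17,18,19,20,21,22,23,24,25,26,27,28,29,30,31}
step 6: v1 <- ((7 - 9) - (v2 + v2))  {0,1,2,3,4,5,6,7,8,9,10,11,12,13,14,15,16,17,18,19,20,21,22,23,24,25,26,27,28,29,30,31}

Answer: 7 steps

v2: 3,3,3,3,1,1,1,1,1,1,1,1,1,1,1,1,1,1,1,1,1,1,1,1,1,1,1,1,1,1,1,1
v1: -8,-8,-8,-8,-4,-4,-4,-4,-4,-4,-4,-4,-4,-4,-4,-4,-4,-4,-4,-4,-4,-4,-4,-4,-4,-4,-4,-4,-4,-4,-4,-4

steps = 7; useful = 160; efficiency = 160/224 = 5/7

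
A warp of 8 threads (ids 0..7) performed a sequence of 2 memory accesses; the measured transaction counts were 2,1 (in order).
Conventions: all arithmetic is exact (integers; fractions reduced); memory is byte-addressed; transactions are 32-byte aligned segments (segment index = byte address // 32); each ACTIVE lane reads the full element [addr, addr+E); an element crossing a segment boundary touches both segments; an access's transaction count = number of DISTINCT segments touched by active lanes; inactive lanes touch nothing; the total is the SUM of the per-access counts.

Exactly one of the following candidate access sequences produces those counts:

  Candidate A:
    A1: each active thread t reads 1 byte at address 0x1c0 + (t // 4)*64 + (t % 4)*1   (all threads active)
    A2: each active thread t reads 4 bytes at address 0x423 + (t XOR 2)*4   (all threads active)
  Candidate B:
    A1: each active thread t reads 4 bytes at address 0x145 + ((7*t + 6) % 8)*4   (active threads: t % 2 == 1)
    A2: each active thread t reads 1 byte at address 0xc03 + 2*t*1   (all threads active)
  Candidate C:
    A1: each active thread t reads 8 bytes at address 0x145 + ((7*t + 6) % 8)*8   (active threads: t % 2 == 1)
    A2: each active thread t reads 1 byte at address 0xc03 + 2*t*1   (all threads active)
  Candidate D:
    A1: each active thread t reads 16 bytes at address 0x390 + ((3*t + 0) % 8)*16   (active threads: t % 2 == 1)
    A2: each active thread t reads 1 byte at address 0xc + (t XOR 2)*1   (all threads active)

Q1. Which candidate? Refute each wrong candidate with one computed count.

A: A2 gives 2 transactions, not 1
C: A1 gives 3 transactions, not 2
D: A1 gives 4 transactions, not 2
B: all counts match (2,1)

Answer: B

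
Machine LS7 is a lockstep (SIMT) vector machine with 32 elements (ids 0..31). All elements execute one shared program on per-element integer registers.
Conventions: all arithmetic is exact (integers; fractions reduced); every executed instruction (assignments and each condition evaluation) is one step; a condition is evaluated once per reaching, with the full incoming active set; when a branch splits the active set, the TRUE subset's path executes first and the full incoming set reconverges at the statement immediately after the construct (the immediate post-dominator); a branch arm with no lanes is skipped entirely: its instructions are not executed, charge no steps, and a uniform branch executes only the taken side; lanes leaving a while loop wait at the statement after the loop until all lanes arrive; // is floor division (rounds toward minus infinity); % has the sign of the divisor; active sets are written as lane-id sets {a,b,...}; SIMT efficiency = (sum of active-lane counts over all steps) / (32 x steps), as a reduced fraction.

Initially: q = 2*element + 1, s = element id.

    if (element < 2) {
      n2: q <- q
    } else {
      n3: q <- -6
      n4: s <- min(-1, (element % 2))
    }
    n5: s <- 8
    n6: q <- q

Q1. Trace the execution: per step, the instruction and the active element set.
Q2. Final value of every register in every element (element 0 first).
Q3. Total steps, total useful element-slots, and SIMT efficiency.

step 0: eval (element < 2)           {0,1,2,3,4,5,6,7,8,9,10,11,12,13,14,15,16,17,18,19,20,21,22,23,24,25,26,27,28,29,30,31}
step 1: q <- q                       {0,1}
step 2: q <- -6                      {2,3,4,5,6,7,8,9,10,11,12,13,14,15,16,17,18,19,20,21,22,23,24,25,26,27,28,29,30,31}
step 3: s <- min(-1, (element % 2))  {2,3,4,5,6,7,8,9,10,11,12,13,14,15,16,17,18,19,20,21,22,23,24,25,26,27,28,29,30,31}
step 4: s <- 8                       {0,1,2,3,4,5,6,7,8,9,10,11,12,13,14,15,16,17,18,19,20,21,22,23,24,25,26,27,28,29,30,31}
step 5: q <- q                       {0,1,2,3,4,5,6,7,8,9,10,11,12,13,14,15,16,17,18,19,20,21,22,23,24,25,26,27,28,29,30,31}

Answer: 6 steps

q: 1,3,-6,-6,-6,-6,-6,-6,-6,-6,-6,-6,-6,-6,-6,-6,-6,-6,-6,-6,-6,-6,-6,-6,-6,-6,-6,-6,-6,-6,-6,-6
s: 8,8,8,8,8,8,8,8,8,8,8,8,8,8,8,8,8,8,8,8,8,8,8,8,8,8,8,8,8,8,8,8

steps = 6; useful = 158; efficiency = 158/192 = 79/96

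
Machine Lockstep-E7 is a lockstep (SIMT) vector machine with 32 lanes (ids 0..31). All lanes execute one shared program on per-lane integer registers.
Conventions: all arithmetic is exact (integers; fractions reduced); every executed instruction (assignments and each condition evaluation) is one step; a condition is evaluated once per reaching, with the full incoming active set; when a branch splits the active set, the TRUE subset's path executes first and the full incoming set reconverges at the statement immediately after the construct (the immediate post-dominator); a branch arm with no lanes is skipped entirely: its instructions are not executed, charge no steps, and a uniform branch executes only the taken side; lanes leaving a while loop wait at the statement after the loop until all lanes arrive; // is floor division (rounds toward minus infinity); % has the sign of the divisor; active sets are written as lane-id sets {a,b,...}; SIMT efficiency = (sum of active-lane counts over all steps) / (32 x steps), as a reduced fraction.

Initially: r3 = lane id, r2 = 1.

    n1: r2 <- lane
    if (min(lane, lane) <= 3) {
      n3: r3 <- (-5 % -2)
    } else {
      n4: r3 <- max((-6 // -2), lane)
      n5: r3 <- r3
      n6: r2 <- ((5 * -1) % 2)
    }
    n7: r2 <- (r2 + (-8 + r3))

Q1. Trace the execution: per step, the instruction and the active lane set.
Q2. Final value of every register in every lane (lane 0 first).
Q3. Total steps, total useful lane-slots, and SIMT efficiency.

step 0: r2 <- lane                   {0,1,2,3,4,5,6,7,8,9,10,11,12,13,14,15,16,17,18,19,20,21,22,23,24,25,26,27,28,29,30,31}
step 1: eval (min(lane, lane) <= 3)  {0,1,2,3,4,5,6,7,8,9,10,11,12,13,14,15,16,17,18,19,20,21,22,23,24,25,26,27,28,29,30,31}
step 2: r3 <- (-5 % -2)              {0,1,2,3}
step 3: r3 <- max((-6 // -2), lane)  {4,5,6,7,8,9,10,11,12,13,14,15,16,17,18,19,20,21,22,23,24,25,26,27,28,29,30,31}
step 4: r3 <- r3                     {4,5,6,7,8,9,10,11,12,13,14,15,16,17,18,19,20,21,22,23,24,25,26,27,28,29,30,31}
step 5: r2 <- ((5 * -1) % 2)         {4,5,6,7,8,9,10,11,12,13,14,15,16,17,18,19,20,21,22,23,24,25,26,27,28,29,30,31}
step 6: r2 <- (r2 + (-8 + r3))       {0,1,2,3,4,5,6,7,8,9,10,11,12,13,14,15,16,17,18,19,20,21,22,23,24,25,26,27,28,29,30,31}

Answer: 7 steps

r3: -1,-1,-1,-1,4,5,6,7,8,9,10,11,12,13,14,15,16,17,18,19,20,21,22,23,24,25,26,27,28,29,30,31
r2: -9,-8,-7,-6,-3,-2,-1,0,1,2,3,4,5,6,7,8,9,10,11,12,13,14,15,16,17,18,19,20,21,22,23,24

steps = 7; useful = 184; efficiency = 184/224 = 23/28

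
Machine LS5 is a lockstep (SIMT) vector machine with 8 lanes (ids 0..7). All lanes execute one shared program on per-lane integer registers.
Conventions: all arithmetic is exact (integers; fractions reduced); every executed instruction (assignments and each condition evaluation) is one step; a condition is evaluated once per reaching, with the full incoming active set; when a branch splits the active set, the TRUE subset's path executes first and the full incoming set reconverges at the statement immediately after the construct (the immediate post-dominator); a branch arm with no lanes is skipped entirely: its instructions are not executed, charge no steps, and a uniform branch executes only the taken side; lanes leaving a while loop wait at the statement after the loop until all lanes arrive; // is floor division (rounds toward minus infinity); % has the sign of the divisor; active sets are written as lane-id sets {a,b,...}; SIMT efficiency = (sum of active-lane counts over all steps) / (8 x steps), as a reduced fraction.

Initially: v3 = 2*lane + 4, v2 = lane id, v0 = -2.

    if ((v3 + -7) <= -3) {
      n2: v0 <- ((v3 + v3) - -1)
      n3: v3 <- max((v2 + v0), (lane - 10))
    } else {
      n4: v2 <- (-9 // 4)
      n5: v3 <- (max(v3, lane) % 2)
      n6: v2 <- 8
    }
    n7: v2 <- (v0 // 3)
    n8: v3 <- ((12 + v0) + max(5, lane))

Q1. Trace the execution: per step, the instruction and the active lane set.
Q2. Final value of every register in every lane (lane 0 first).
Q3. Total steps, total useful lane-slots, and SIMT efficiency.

step 0: eval ((v3 + -7) <= -3)       {0,1,2,3,4,5,6,7}
step 1: v0 <- ((v3 + v3) - -1)       {0}
step 2: v3 <- max((v2 + v0), (lane - 10)) {0}
step 3: v2 <- (-9 // 4)              {1,2,3,4,5,6,7}
step 4: v3 <- (max(v3, lane) % 2)    {1,2,3,4,5,6,7}
step 5: v2 <- 8                      {1,2,3,4,5,6,7}
step 6: v2 <- (v0 // 3)              {0,1,2,3,4,5,6,7}
step 7: v3 <- ((12 + v0) + max(5, lane)) {0,1,2,3,4,5,6,7}

Answer: 8 steps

v3: 26,15,15,15,15,15,16,17
v2: 3,-1,-1,-1,-1,-1,-1,-1
v0: 9,-2,-2,-2,-2,-2,-2,-2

steps = 8; useful = 47; efficiency = 47/64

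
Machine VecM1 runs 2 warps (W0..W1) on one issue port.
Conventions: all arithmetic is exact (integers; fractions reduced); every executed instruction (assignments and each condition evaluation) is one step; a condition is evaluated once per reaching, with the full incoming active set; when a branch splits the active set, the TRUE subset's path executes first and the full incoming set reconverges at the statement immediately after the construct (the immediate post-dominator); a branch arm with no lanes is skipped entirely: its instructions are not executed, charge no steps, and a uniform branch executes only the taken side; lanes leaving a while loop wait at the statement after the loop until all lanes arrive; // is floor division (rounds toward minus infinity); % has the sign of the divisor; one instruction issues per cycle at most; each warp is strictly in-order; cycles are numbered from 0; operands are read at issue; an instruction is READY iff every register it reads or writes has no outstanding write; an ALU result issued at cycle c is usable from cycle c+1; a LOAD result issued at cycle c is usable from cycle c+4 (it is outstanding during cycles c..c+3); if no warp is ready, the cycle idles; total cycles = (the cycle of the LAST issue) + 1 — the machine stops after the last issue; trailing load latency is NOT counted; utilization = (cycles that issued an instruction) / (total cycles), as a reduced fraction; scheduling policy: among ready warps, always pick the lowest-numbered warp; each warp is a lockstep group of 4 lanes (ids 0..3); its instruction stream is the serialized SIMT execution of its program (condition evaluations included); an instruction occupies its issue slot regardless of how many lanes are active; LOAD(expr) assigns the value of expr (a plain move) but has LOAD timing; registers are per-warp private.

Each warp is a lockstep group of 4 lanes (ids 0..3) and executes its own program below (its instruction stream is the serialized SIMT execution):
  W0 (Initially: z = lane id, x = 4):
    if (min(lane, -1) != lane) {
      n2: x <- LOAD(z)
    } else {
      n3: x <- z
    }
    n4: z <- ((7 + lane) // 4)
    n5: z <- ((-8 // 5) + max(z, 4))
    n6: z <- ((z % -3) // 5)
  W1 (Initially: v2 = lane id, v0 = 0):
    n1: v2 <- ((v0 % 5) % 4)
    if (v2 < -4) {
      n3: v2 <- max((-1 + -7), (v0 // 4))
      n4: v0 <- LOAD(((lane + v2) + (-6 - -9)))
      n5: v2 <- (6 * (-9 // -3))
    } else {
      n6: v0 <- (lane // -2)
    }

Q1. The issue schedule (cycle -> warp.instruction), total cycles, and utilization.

cycle 0: W0.I0
cycle 1: W0.I1
cycle 2: W0.I2
cycle 3: W0.I3
cycle 4: W0.I4
cycle 5: W1.I0
cycle 6: W1.I1
cycle 7: W1.I2

Answer: 8 cycles, utilization 1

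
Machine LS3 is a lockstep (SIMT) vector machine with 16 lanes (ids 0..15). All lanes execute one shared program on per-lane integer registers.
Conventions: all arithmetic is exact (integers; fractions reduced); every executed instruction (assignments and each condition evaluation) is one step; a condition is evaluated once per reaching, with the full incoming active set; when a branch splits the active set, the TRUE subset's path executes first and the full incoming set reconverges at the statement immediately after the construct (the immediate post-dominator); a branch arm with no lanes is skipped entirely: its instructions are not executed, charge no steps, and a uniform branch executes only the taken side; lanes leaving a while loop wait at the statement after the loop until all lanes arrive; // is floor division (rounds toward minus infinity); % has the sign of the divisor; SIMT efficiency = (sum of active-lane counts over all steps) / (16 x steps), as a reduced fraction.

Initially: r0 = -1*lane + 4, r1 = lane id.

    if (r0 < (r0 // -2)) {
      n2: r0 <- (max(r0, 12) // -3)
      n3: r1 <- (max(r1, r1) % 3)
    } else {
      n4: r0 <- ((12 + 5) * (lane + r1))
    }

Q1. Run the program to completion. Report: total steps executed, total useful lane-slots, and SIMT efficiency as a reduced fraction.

Answer: 4 steps, 43 useful, 43/64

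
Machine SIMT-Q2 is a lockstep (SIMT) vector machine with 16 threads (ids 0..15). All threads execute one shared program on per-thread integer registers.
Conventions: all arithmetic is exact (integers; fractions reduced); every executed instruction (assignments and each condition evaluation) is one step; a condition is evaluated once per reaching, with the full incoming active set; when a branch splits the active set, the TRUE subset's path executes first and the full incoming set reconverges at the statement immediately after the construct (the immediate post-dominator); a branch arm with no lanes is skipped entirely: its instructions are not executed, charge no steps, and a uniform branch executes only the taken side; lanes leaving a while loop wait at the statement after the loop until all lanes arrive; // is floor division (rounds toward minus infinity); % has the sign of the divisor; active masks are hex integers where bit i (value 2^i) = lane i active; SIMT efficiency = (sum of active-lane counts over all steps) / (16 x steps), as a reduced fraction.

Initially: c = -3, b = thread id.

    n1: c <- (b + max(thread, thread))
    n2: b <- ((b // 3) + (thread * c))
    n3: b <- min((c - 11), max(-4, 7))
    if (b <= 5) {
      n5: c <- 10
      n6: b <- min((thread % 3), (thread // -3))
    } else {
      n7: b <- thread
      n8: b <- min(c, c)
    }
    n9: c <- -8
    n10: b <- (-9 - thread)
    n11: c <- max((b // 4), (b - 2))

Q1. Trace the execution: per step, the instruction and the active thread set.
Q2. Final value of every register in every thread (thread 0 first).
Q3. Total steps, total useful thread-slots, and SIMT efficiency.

step 0: c <- (b + max(thread, thread)) 0xffff
step 1: b <- ((b // 3) + (thread * c)) 0xffff
step 2: b <- min((c - 11), max(-4, 7)) 0xffff
step 3: eval (b <= 5)                0xffff
step 4: c <- 10                      0x01ff
step 5: b <- min((thread % 3), (thread // -3)) 0x01ff
step 6: b <- thread                  0xfe00
step 7: b <- min(c, c)               0xfe00
step 8: c <- -8                      0xffff
step 9: b <- (-9 - thread)           0xffff
step 10: c <- max((b // 4), (b - 2))  0xffff

Answer: 11 steps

c: -3,-3,-3,-3,-4,-4,-4,-4,-5,-5,-5,-5,-6,-6,-6,-6
b: -9,-10,-11,-12,-13,-14,-15,-16,-17,-18,-19,-20,-21,-22,-23,-24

steps = 11; useful = 144; efficiency = 144/176 = 9/11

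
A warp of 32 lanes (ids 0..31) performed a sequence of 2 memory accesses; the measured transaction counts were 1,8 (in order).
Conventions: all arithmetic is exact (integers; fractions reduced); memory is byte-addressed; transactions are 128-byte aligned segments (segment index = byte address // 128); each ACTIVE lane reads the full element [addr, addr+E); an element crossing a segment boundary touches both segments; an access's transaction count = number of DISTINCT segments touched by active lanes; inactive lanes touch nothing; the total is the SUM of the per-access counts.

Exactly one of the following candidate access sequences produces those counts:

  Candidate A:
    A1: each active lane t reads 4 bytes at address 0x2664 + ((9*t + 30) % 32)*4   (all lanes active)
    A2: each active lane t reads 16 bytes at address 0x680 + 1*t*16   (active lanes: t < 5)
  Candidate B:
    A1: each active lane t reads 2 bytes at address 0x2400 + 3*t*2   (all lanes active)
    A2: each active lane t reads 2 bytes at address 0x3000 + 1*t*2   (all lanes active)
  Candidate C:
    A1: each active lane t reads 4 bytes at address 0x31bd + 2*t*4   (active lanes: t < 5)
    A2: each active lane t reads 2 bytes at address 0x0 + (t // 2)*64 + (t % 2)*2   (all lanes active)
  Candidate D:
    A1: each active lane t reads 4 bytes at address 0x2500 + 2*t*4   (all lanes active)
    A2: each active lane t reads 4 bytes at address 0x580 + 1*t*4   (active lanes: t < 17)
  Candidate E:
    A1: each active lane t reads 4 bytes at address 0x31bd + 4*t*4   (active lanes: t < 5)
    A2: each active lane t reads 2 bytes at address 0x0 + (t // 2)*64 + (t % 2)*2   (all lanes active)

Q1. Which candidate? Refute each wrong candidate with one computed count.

A: A1 gives 2 transactions, not 1
B: A1 gives 2 transactions, not 1
D: A1 gives 2 transactions, not 1
E: A1 gives 2 transactions, not 1
C: all counts match (1,8)

Answer: C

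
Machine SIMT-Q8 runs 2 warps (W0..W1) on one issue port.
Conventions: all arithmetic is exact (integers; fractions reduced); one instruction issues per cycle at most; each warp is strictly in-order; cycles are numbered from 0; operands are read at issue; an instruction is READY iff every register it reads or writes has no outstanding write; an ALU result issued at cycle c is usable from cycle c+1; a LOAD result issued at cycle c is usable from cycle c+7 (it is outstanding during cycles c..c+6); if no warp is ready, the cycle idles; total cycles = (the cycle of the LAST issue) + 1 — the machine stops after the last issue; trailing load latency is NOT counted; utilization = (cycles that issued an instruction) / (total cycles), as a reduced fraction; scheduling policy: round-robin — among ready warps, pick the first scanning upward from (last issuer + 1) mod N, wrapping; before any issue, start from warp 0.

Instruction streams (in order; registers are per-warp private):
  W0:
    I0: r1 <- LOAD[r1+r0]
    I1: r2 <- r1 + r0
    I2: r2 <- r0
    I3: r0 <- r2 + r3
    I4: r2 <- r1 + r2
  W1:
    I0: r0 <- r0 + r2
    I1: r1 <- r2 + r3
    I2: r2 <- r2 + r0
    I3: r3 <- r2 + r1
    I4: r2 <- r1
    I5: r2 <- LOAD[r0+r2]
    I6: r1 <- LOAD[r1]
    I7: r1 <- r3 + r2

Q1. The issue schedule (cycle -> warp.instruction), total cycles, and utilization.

cycle 0: W0.I0
cycle 1: W1.I0
cycle 2: W1.I1
cycle 3: W1.I2
cycle 4: W1.I3
cycle 5: W1.I4
cycle 6: W1.I5
cycle 7: W0.I1
cycle 8: W1.I6
cycle 9: W0.I2
cycle 10: W0.I3
cycle 11: W0.I4
cycle 12: idle
cycle 13: idle
cycle 14: idle
cycle 15: W1.I7

Answer: 16 cycles, utilization 13/16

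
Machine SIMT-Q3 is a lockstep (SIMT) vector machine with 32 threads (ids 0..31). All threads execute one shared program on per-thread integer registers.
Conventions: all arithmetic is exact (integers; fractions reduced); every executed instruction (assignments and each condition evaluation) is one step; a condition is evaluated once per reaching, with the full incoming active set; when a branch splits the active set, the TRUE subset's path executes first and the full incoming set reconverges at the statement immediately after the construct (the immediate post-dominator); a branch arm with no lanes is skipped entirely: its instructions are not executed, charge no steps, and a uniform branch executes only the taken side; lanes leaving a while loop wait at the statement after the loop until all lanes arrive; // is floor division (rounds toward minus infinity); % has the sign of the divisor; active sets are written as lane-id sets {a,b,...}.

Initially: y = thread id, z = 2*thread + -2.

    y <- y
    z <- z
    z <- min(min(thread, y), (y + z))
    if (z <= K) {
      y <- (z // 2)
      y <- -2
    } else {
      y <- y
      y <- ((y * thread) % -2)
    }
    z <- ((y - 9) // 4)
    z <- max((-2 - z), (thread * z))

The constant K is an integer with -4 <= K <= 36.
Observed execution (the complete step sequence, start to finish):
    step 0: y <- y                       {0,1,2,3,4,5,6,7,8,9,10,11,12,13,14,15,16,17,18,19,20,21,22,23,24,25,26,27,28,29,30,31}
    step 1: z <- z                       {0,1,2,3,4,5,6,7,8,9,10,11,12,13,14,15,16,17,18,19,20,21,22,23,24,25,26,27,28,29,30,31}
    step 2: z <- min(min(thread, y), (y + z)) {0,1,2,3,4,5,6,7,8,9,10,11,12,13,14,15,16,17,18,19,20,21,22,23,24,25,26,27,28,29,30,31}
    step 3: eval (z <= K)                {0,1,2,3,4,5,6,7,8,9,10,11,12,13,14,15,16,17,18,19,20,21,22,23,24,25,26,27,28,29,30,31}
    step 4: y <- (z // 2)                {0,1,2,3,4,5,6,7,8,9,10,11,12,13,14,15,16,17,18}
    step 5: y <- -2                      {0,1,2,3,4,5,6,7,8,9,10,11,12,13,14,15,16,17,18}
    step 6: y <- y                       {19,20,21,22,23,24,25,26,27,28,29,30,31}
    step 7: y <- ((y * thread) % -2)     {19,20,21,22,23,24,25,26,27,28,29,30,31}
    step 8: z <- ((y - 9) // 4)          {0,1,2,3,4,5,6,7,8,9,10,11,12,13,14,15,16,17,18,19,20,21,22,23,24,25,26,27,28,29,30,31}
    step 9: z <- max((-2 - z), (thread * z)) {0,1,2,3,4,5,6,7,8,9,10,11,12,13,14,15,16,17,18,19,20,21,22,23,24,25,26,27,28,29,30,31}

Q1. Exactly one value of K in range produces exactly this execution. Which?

Answer: K = 18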